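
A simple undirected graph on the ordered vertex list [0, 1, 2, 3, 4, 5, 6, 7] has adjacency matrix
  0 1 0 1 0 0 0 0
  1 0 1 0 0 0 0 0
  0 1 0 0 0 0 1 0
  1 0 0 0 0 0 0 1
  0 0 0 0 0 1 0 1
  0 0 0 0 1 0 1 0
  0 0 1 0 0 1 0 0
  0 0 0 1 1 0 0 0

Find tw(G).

2

A width-2 tree decomposition is:
Bags: B1 = {3, 4, 7}  B2 = {3, 4, 5}  B3 = {3, 5, 6}  B4 = {2, 3, 6}  B5 = {1, 2, 3}  B6 = {0, 1, 3}
Tree: B1–B2, B2–B3, B3–B4, B4–B5, B5–B6
Every bag has size at most 3, so the width is 3 − 1 = 2 and tw(G) ≤ 2. The edges 3–7–4–5–6–2–1–0–3 form a cycle, so G is not a tree and its treewidth is at least 2. Hence tw(G) = 2 exactly.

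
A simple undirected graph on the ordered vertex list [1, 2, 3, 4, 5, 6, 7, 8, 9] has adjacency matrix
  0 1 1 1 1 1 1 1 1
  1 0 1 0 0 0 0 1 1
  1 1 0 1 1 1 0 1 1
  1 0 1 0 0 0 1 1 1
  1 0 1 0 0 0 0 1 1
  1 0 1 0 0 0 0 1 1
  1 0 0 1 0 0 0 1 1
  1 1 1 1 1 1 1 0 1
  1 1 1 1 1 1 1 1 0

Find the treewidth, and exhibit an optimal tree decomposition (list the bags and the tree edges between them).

Every bag has size at most 5, so the width is 5 − 1 = 4 and tw(G) ≤ 4. Conversely, {1, 2, 3, 8, 9} is a clique of size 5, and the vertices of any clique must share a bag in every tree decomposition; so some bag has ≥ 5 vertices and tw(G) ≥ 4. Combining the bounds, tw(G) = 4.

Treewidth 4.
One such decomposition:
Bags: B1 = {1, 4, 7, 8, 9}  B2 = {1, 3, 4, 8, 9}  B3 = {1, 2, 3, 8, 9}  B4 = {1, 3, 6, 8, 9}  B5 = {1, 3, 5, 8, 9}
Tree: B1–B2, B2–B3, B2–B4, B3–B5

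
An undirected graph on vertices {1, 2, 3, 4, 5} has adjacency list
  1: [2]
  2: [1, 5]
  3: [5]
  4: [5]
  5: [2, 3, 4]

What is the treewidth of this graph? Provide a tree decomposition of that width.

Treewidth 1.
One such decomposition:
Bags: B1 = {3, 5}  B2 = {4, 5}  B3 = {2, 5}  B4 = {1, 2}
Tree: B1–B2, B2–B3, B3–B4

The largest bag has 2 vertices, giving width 1; this decomposition certifies tw(G) ≤ 1. Since G has at least one edge (e.g. 5–3), it is not an edgeless graph, so tw(G) ≥ 1. Combining the bounds, tw(G) = 1.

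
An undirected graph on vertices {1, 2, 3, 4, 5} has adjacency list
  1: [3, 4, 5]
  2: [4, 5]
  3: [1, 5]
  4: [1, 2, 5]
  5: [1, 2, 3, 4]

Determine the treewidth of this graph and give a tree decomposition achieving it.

The largest bag has 3 vertices, giving width 2; this decomposition certifies tw(G) ≤ 2. On the other hand G contains the 3-clique {1, 3, 5}. A clique must lie in a single bag of any decomposition, so no decomposition can have width below 2. Hence tw(G) = 2 exactly.

Treewidth 2.
One optimal decomposition is:
Bags: B1 = {1, 4, 5}  B2 = {1, 3, 5}  B3 = {2, 4, 5}
Tree: B1–B2, B1–B3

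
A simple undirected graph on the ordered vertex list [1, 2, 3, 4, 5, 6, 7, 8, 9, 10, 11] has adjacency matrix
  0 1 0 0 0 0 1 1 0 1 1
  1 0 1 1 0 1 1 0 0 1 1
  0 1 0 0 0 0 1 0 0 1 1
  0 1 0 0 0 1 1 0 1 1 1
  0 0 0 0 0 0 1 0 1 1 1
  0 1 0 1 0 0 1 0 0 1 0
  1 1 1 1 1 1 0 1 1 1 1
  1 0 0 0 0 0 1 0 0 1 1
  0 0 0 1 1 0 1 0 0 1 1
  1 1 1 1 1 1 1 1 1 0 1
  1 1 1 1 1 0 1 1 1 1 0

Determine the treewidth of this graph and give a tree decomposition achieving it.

Every bag has size at most 5, so the width is 5 − 1 = 4 and tw(G) ≤ 4. For the lower bound, the 5 vertices {1, 7, 8, 10, 11} are pairwise adjacent, and any tree decomposition puts a clique entirely inside one bag — forcing width ≥ 4. The upper and lower bounds meet at 4, so that is the treewidth.

Treewidth 4.
Bags: B1 = {1, 2, 7, 10, 11}  B2 = {2, 3, 7, 10, 11}  B3 = {2, 4, 7, 10, 11}  B4 = {4, 7, 9, 10, 11}  B5 = {5, 7, 9, 10, 11}  B6 = {2, 4, 6, 7, 10}  B7 = {1, 7, 8, 10, 11}
Tree: B1–B2, B2–B3, B3–B4, B4–B5, B3–B6, B1–B7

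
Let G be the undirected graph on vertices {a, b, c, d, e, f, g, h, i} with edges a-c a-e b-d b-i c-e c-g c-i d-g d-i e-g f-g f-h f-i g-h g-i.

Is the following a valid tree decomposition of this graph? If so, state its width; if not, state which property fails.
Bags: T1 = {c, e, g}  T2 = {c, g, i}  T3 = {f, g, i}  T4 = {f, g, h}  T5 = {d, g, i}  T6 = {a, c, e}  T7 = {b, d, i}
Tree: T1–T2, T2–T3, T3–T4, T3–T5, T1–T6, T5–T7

Vertex coverage: the bags together contain {a, b, c, d, e, f, g, h, i}, the full vertex set. Edge coverage: each edge of G has both endpoints in at least one bag. Running intersection: for every vertex, the bags containing it form a connected subtree. All three properties hold, so this is a valid tree decomposition of width max|bag| − 1 = 2, and hence tw(G) ≤ 2.

Yes; width 2.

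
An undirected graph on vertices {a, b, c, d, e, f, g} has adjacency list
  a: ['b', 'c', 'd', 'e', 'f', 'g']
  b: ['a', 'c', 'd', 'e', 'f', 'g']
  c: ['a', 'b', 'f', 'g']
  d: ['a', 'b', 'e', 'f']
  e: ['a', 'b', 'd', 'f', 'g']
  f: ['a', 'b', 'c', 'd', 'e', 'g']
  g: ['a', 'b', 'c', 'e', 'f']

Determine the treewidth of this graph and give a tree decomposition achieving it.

Every bag has size at most 5, so the width is 5 − 1 = 4 and tw(G) ≤ 4. For the lower bound, the 5 vertices {a, b, d, e, f} are pairwise adjacent, and any tree decomposition puts a clique entirely inside one bag — forcing width ≥ 4. Hence tw(G) = 4 exactly.

Treewidth 4.
One such decomposition:
Bags: B1 = {a, b, d, e, f}  B2 = {a, b, e, f, g}  B3 = {a, b, c, f, g}
Tree: B1–B2, B2–B3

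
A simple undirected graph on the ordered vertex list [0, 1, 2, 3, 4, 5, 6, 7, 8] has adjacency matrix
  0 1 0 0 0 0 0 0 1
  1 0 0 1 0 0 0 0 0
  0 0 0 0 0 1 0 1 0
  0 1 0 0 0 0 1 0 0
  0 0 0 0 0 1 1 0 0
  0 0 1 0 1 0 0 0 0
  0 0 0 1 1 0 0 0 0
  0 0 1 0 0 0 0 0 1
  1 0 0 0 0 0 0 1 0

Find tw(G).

2

A width-2 tree decomposition is:
Bags: B1 = {4, 5, 6}  B2 = {3, 5, 6}  B3 = {1, 3, 5}  B4 = {0, 1, 5}  B5 = {0, 5, 8}  B6 = {5, 7, 8}  B7 = {2, 5, 7}
Tree: B1–B2, B2–B3, B3–B4, B4–B5, B5–B6, B6–B7
Each bag holds 3 vertices, so the decomposition has width 2, which upper-bounds the treewidth. For the lower bound, G contains the cycle 5–4–6–3–1–0–8–7–2–5, so G is not a forest; only forests have treewidth ≤ 1, hence tw(G) ≥ 2. Therefore the treewidth is 2.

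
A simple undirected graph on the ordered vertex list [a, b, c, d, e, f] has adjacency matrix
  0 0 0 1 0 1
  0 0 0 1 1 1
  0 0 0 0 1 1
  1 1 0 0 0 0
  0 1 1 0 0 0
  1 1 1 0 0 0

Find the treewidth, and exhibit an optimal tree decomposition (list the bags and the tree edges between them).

Every bag has size at most 3, so the width is 3 − 1 = 2 and tw(G) ≤ 2. The edges d–a–f–b–d form a cycle, so G is not a tree and its treewidth is at least 2. Hence tw(G) = 2 exactly.

Treewidth 2.
One such decomposition:
Bags: B1 = {a, b, d}  B2 = {a, b, f}  B3 = {b, e, f}  B4 = {c, e, f}
Tree: B1–B2, B2–B3, B3–B4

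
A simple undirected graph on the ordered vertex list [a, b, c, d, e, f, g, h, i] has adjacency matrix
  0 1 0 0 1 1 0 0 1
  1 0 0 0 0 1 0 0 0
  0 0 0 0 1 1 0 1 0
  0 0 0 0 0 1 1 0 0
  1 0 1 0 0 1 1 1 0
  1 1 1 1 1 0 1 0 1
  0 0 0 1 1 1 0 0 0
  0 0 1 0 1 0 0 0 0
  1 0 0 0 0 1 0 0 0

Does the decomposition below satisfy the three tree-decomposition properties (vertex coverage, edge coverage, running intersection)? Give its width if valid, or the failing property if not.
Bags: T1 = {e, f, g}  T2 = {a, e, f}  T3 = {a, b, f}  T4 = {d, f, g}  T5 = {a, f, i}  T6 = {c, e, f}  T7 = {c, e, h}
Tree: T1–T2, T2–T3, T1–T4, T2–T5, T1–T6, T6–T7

Yes; width 2.

Every vertex of G appears in some bag (union = {a, b, c, d, e, f, g, h, i}); every edge is covered by a bag; and for each vertex v the set of bags containing v is connected in the bag tree. The decomposition is therefore valid. The largest bag has 3 vertices, so the width is 2.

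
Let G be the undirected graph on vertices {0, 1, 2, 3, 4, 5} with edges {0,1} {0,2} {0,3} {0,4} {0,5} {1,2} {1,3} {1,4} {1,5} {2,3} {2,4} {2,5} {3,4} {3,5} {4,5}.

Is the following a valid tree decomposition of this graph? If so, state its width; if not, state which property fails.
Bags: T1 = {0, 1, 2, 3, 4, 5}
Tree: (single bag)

Every vertex of G appears in some bag (union = {0, 1, 2, 3, 4, 5}); every edge is covered by a bag; and for each vertex v the set of bags containing v is connected in the bag tree. The decomposition is therefore valid. The largest bag has 6 vertices, so the width is 5.

Yes; width 5.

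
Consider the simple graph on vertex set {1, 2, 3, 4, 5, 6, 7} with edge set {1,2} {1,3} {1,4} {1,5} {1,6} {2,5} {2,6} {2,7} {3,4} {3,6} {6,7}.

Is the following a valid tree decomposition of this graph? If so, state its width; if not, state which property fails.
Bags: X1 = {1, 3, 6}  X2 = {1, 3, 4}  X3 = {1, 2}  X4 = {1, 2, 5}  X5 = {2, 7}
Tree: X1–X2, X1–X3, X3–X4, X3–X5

A tree decomposition must satisfy three properties: every vertex lies in some bag; for every edge, both endpoints lie together in some bag; and for every vertex, the bags containing it form a connected subtree. Here edge (6,2) lies in no bag, so the decomposition is invalid.

No — edge (6,2) lies in no bag.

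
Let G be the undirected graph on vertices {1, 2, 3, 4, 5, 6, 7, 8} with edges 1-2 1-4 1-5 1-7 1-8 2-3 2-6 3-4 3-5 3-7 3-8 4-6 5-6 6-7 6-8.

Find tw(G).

3

A width-3 tree decomposition is:
Bags: B1 = {1, 2, 3, 6}  B2 = {1, 3, 4, 6}  B3 = {1, 3, 6, 7}  B4 = {1, 3, 6, 8}  B5 = {1, 3, 5, 6}
Tree: B1–B2, B2–B3, B3–B4, B4–B5
Each bag holds 4 vertices, so the decomposition has width 3, which upper-bounds the treewidth. For the lower bound: the 4 vertex sets {2,6}, {1,4}, {3}, {7} are disjoint, each induces a connected subgraph, and every pair is joined by at least one edge of G. Contracting each set to a single vertex therefore yields K_{4} as a minor, and since treewidth is minor-monotone, tw(G) ≥ tw(K_{4}) = 3. The upper and lower bounds meet at 3, so that is the treewidth.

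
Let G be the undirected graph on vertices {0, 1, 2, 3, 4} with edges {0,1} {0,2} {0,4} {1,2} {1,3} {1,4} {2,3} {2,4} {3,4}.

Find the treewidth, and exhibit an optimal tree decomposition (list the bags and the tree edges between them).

Treewidth 3.
Bags: B1 = {0, 1, 2, 4}  B2 = {1, 2, 3, 4}
Tree: B1–B2

Every bag has size at most 4, so the width is 4 − 1 = 3 and tw(G) ≤ 3. On the other hand G contains the 4-clique {0, 1, 2, 4}. A clique must lie in a single bag of any decomposition, so no decomposition can have width below 3. The upper and lower bounds meet at 3, so that is the treewidth.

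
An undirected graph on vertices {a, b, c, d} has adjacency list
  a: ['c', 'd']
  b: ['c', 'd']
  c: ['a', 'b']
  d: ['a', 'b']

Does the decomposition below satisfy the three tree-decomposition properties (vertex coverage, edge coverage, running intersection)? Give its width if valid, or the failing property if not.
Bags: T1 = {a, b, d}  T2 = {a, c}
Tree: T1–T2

No — edge (b,c) lies in no bag.

A tree decomposition must satisfy three properties: every vertex lies in some bag; for every edge, both endpoints lie together in some bag; and for every vertex, the bags containing it form a connected subtree. Here edge (b,c) lies in no bag, so the decomposition is invalid.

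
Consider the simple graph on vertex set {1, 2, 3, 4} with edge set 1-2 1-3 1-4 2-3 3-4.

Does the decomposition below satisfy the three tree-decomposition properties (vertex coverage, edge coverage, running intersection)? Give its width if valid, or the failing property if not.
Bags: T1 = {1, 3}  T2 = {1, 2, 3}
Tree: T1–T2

A tree decomposition must satisfy three properties: every vertex lies in some bag; for every edge, both endpoints lie together in some bag; and for every vertex, the bags containing it form a connected subtree. Here vertex 4 appears in no bag, so the decomposition is invalid.

No — vertex 4 appears in no bag.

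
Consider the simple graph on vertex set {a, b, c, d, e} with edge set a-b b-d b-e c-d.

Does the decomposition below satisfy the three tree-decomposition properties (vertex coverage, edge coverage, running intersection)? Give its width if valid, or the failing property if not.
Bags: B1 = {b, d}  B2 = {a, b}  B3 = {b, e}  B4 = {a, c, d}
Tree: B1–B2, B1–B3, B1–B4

No — bags containing vertex a are not connected in the tree.

A tree decomposition must satisfy three properties: every vertex lies in some bag; for every edge, both endpoints lie together in some bag; and for every vertex, the bags containing it form a connected subtree. Here bags containing vertex a are not connected in the tree, so the decomposition is invalid.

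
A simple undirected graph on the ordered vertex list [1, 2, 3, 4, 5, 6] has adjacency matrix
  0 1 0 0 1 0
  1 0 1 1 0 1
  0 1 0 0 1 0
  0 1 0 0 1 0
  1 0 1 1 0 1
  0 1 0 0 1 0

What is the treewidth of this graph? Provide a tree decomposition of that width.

The largest bag has 3 vertices, giving width 2; this decomposition certifies tw(G) ≤ 2. Since 2–3–5–4–2 is a cycle in G, G is not acyclic. Forests are exactly the graphs of treewidth ≤ 1, so tw(G) ≥ 2. Hence tw(G) = 2 exactly.

Treewidth 2.
One such decomposition:
Bags: B1 = {2, 3, 5}  B2 = {2, 4, 5}  B3 = {2, 5, 6}  B4 = {1, 2, 5}
Tree: B1–B2, B2–B3, B3–B4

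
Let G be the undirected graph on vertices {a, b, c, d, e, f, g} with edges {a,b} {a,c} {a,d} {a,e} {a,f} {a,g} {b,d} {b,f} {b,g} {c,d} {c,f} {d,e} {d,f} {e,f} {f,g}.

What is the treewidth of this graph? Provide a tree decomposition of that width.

Treewidth 3.
Bags: B1 = {a, d, e, f}  B2 = {a, b, d, f}  B3 = {a, c, d, f}  B4 = {a, b, f, g}
Tree: B1–B2, B1–B3, B2–B4

The largest bag has 4 vertices, giving width 3; this decomposition certifies tw(G) ≤ 3. Conversely, {a, d, e, f} is a clique of size 4, and the vertices of any clique must share a bag in every tree decomposition; so some bag has ≥ 4 vertices and tw(G) ≥ 3. Therefore the treewidth is 3.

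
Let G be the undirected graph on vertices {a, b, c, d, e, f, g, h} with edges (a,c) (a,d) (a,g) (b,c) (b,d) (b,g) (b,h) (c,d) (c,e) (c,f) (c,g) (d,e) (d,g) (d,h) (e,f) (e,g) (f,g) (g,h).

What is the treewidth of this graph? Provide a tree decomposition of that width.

The largest bag has 4 vertices, giving width 3; this decomposition certifies tw(G) ≤ 3. For the lower bound, the 4 vertices {b, d, g, h} are pairwise adjacent, and any tree decomposition puts a clique entirely inside one bag — forcing width ≥ 3. Therefore the treewidth is 3.

Treewidth 3.
One such decomposition:
Bags: B1 = {c, d, e, g}  B2 = {b, c, d, g}  B3 = {c, e, f, g}  B4 = {b, d, g, h}  B5 = {a, c, d, g}
Tree: B1–B2, B1–B3, B2–B4, B1–B5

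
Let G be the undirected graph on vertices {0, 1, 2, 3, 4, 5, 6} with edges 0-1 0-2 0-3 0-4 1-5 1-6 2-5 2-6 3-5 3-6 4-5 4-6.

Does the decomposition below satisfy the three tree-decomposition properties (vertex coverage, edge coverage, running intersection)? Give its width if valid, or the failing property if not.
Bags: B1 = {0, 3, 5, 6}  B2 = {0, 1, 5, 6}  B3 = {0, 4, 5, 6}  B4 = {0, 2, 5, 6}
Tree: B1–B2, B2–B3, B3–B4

Every vertex of G appears in some bag (union = {0, 1, 2, 3, 4, 5, 6}); every edge is covered by a bag; and for each vertex v the set of bags containing v is connected in the bag tree. The decomposition is therefore valid. The largest bag has 4 vertices, so the width is 3.

Yes; width 3.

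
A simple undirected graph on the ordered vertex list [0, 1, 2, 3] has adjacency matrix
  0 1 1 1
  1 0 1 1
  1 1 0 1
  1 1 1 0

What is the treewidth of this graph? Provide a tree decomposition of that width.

Treewidth 3.
Bags: B1 = {0, 1, 2, 3}
Tree: (single bag)

With just one bag of size 4, the width is 4 − 1 = 3, so tw(G) ≤ 3. On the other hand G contains the 4-clique {0, 1, 2, 3}. A clique must lie in a single bag of any decomposition, so no decomposition can have width below 3. Combining the bounds, tw(G) = 3.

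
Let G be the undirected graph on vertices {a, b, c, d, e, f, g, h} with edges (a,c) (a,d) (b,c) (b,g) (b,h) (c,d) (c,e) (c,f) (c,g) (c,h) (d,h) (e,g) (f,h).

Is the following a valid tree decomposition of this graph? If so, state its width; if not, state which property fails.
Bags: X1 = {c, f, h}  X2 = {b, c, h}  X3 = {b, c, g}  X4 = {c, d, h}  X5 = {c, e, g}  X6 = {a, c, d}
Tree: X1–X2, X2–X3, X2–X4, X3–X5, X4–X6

Checking the three conditions: (i) the bags cover all of {a, b, c, d, e, f, g, h}; (ii) for each edge, some bag contains both endpoints; (iii) the bags containing any fixed vertex form a subtree. All hold, so the decomposition is valid with width 3 − 1 = 2.

Yes; width 2.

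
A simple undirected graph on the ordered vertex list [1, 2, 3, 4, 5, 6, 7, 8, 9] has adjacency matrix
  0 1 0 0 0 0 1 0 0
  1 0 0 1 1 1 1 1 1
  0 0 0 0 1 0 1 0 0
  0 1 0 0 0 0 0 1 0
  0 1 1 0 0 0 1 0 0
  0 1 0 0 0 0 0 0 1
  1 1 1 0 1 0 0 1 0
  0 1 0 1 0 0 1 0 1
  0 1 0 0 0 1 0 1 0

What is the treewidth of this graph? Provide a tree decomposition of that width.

Each bag holds 3 vertices, so the decomposition has width 2, which upper-bounds the treewidth. On the other hand G contains the 3-clique {2, 8, 9}. A clique must lie in a single bag of any decomposition, so no decomposition can have width below 2. The upper and lower bounds meet at 2, so that is the treewidth.

Treewidth 2.
One such decomposition:
Bags: B1 = {2, 4, 8}  B2 = {2, 8, 9}  B3 = {2, 7, 8}  B4 = {2, 5, 7}  B5 = {1, 2, 7}  B6 = {3, 5, 7}  B7 = {2, 6, 9}
Tree: B1–B2, B1–B3, B3–B4, B3–B5, B4–B6, B2–B7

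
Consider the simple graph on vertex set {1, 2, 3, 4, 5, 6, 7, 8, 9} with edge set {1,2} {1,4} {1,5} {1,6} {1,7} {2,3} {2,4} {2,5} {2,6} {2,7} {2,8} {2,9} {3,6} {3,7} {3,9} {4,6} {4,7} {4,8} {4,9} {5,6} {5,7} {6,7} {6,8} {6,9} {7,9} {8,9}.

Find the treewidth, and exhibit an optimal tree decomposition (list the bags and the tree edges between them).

The largest bag has 5 vertices, giving width 4; this decomposition certifies tw(G) ≤ 4. On the other hand G contains the 5-clique {2, 4, 6, 8, 9}. A clique must lie in a single bag of any decomposition, so no decomposition can have width below 4. Hence tw(G) = 4 exactly.

Treewidth 4.
Bags: B1 = {2, 3, 6, 7, 9}  B2 = {2, 4, 6, 7, 9}  B3 = {1, 2, 4, 6, 7}  B4 = {2, 4, 6, 8, 9}  B5 = {1, 2, 5, 6, 7}
Tree: B1–B2, B2–B3, B2–B4, B3–B5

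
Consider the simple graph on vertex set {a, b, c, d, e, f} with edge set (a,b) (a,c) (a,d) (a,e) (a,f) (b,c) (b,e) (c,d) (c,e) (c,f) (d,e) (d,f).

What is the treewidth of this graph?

3

A width-3 tree decomposition is:
Bags: B1 = {a, b, c, e}  B2 = {a, c, d, e}  B3 = {a, c, d, f}
Tree: B1–B2, B2–B3
Every bag has size at most 4, so the width is 4 − 1 = 3 and tw(G) ≤ 3. On the other hand G contains the 4-clique {a, c, d, e}. A clique must lie in a single bag of any decomposition, so no decomposition can have width below 3. Therefore the treewidth is 3.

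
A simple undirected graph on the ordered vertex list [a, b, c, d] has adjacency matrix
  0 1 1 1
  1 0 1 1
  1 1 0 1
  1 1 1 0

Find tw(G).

3

A width-3 tree decomposition is:
Bags: B1 = {a, b, c, d}
Tree: (single bag)
With just one bag of size 4, the width is 4 − 1 = 3, so tw(G) ≤ 3. Conversely, {a, b, c, d} is a clique of size 4, and the vertices of any clique must share a bag in every tree decomposition; so some bag has ≥ 4 vertices and tw(G) ≥ 3. Hence tw(G) = 3 exactly.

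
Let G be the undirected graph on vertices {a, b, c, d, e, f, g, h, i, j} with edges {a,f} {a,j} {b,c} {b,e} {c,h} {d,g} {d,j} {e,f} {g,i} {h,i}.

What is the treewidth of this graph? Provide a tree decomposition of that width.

The largest bag has 3 vertices, giving width 2; this decomposition certifies tw(G) ≤ 2. Since i–h–c–b–e–f–a–j–d–g–i is a cycle in G, G is not acyclic. Forests are exactly the graphs of treewidth ≤ 1, so tw(G) ≥ 2. Therefore the treewidth is 2.

Treewidth 2.
One such decomposition:
Bags: B1 = {c, h, i}  B2 = {b, c, i}  B3 = {b, e, i}  B4 = {e, f, i}  B5 = {a, f, i}  B6 = {a, i, j}  B7 = {d, i, j}  B8 = {d, g, i}
Tree: B1–B2, B2–B3, B3–B4, B4–B5, B5–B6, B6–B7, B7–B8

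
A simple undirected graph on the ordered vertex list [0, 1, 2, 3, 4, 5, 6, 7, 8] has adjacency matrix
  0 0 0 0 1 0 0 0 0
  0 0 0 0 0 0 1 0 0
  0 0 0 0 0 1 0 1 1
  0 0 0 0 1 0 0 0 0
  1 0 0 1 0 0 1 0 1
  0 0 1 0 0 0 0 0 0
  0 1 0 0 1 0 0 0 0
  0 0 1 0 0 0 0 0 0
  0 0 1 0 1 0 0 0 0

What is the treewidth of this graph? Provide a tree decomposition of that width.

The largest bag has 2 vertices, giving width 1; this decomposition certifies tw(G) ≤ 1. Any graph with an edge has treewidth ≥ 1, and G has the edge 2–8. Hence tw(G) = 1 exactly.

Treewidth 1.
One such decomposition:
Bags: B1 = {2, 8}  B2 = {4, 8}  B3 = {4, 6}  B4 = {3, 4}  B5 = {2, 5}  B6 = {2, 7}  B7 = {1, 6}  B8 = {0, 4}
Tree: B1–B2, B2–B3, B3–B4, B1–B5, B5–B6, B3–B7, B3–B8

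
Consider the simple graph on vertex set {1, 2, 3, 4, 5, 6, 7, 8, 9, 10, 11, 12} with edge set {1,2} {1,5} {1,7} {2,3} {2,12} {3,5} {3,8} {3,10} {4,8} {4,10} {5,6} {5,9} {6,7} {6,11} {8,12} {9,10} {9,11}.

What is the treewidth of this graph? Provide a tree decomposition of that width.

The largest bag has 4 vertices, giving width 3; this decomposition certifies tw(G) ≤ 3. For the lower bound: the 4 vertex sets {4,8,12}, {10}, {3}, {1,2,5,9} are disjoint, each induces a connected subgraph, and every pair is joined by at least one edge of G. Contracting each set to a single vertex therefore yields K_{4} as a minor, and since treewidth is minor-monotone, tw(G) ≥ tw(K_{4}) = 3. Hence tw(G) = 3 exactly.

Treewidth 3.
Bags: B1 = {4, 8, 10, 12}  B2 = {3, 8, 10, 12}  B3 = {2, 3, 10, 12}  B4 = {2, 3, 9, 10}  B5 = {2, 3, 5, 9}  B6 = {1, 2, 5, 9}  B7 = {1, 5, 9, 11}  B8 = {1, 5, 6, 11}  B9 = {1, 6, 7, 11}
Tree: B1–B2, B2–B3, B3–B4, B4–B5, B5–B6, B6–B7, B7–B8, B8–B9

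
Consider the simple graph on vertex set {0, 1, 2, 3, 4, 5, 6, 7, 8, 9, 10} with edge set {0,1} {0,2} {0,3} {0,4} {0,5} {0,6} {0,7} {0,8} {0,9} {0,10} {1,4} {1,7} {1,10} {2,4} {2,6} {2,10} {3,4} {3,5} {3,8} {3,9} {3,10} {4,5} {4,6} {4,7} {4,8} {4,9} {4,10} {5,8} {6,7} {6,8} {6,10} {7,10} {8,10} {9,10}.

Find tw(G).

A width-4 tree decomposition is:
Bags: B1 = {0, 3, 4, 9, 10}  B2 = {0, 3, 4, 8, 10}  B3 = {0, 4, 6, 8, 10}  B4 = {0, 3, 4, 5, 8}  B5 = {0, 2, 4, 6, 10}  B6 = {0, 4, 6, 7, 10}  B7 = {0, 1, 4, 7, 10}
Tree: B1–B2, B2–B3, B2–B4, B3–B5, B3–B6, B6–B7
Each bag holds 5 vertices, so the decomposition has width 4, which upper-bounds the treewidth. Conversely, {0, 1, 4, 7, 10} is a clique of size 5, and the vertices of any clique must share a bag in every tree decomposition; so some bag has ≥ 5 vertices and tw(G) ≥ 4. The upper and lower bounds meet at 4, so that is the treewidth.

4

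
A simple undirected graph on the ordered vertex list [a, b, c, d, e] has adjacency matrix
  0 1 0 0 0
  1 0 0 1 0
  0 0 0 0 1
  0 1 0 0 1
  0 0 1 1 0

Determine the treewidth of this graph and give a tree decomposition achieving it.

Treewidth 1.
Bags: B1 = {c, e}  B2 = {d, e}  B3 = {b, d}  B4 = {a, b}
Tree: B1–B2, B2–B3, B3–B4

Every bag has size at most 2, so the width is 2 − 1 = 1 and tw(G) ≤ 1. Since G has at least one edge (e.g. c–e), it is not an edgeless graph, so tw(G) ≥ 1. Therefore the treewidth is 1.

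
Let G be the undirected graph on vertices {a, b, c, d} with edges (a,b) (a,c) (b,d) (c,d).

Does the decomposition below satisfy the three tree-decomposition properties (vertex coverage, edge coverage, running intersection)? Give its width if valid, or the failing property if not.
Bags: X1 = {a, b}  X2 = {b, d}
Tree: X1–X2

No — vertex c appears in no bag.

A tree decomposition must satisfy three properties: every vertex lies in some bag; for every edge, both endpoints lie together in some bag; and for every vertex, the bags containing it form a connected subtree. Here vertex c appears in no bag, so the decomposition is invalid.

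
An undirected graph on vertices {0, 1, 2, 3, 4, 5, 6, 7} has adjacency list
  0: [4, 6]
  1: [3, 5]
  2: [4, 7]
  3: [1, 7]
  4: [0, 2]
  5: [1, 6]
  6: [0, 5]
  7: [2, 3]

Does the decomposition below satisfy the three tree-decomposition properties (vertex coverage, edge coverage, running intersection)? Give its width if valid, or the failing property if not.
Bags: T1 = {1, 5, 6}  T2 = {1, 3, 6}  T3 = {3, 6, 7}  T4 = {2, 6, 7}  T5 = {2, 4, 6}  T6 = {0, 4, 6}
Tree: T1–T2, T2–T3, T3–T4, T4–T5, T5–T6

Vertex coverage: the bags together contain {0, 1, 2, 3, 4, 5, 6, 7}, the full vertex set. Edge coverage: each edge of G has both endpoints in at least one bag. Running intersection: for every vertex, the bags containing it form a connected subtree. All three properties hold, so this is a valid tree decomposition of width max|bag| − 1 = 2, and hence tw(G) ≤ 2.

Yes; width 2.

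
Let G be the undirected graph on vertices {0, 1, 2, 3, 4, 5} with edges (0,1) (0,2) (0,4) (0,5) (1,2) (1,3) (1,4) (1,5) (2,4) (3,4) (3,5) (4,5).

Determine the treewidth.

3

A width-3 tree decomposition is:
Bags: B1 = {0, 1, 4, 5}  B2 = {0, 1, 2, 4}  B3 = {1, 3, 4, 5}
Tree: B1–B2, B1–B3
Each bag holds 4 vertices, so the decomposition has width 3, which upper-bounds the treewidth. Conversely, {0, 1, 2, 4} is a clique of size 4, and the vertices of any clique must share a bag in every tree decomposition; so some bag has ≥ 4 vertices and tw(G) ≥ 3. Combining the bounds, tw(G) = 3.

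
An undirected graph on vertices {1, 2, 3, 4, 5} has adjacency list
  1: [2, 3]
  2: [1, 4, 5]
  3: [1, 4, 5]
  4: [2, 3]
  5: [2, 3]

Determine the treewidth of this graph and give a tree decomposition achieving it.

Each bag holds 3 vertices, so the decomposition has width 2, which upper-bounds the treewidth. The edges 5–2–4–3–5 form a cycle, so G is not a tree and its treewidth is at least 2. Therefore the treewidth is 2.

Treewidth 2.
Bags: B1 = {2, 3, 5}  B2 = {2, 3, 4}  B3 = {1, 2, 3}
Tree: B1–B2, B2–B3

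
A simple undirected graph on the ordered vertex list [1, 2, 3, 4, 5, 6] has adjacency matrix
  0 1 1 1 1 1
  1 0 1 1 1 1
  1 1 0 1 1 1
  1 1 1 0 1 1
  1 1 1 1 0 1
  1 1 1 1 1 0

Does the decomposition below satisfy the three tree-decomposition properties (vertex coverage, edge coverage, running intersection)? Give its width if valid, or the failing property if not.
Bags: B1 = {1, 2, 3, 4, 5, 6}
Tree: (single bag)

Yes; width 5.

Every vertex of G appears in some bag (union = {1, 2, 3, 4, 5, 6}); every edge is covered by a bag; and for each vertex v the set of bags containing v is connected in the bag tree. The decomposition is therefore valid. The largest bag has 6 vertices, so the width is 5.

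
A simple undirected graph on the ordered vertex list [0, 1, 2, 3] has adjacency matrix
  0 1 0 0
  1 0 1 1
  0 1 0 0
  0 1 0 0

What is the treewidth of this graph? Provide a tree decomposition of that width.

Treewidth 1.
Bags: B1 = {1, 2}  B2 = {1, 3}  B3 = {0, 1}
Tree: B1–B2, B2–B3

Every bag has size at most 2, so the width is 2 − 1 = 1 and tw(G) ≤ 1. Any graph with an edge has treewidth ≥ 1, and G has the edge 2–1. The upper and lower bounds meet at 1, so that is the treewidth.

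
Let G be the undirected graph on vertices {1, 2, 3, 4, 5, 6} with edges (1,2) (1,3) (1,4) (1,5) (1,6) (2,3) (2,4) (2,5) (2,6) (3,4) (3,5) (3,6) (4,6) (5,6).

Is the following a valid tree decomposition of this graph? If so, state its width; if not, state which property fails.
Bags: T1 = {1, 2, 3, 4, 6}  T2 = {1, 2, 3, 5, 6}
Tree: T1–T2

Vertex coverage: the bags together contain {1, 2, 3, 4, 5, 6}, the full vertex set. Edge coverage: each edge of G has both endpoints in at least one bag. Running intersection: for every vertex, the bags containing it form a connected subtree. All three properties hold, so this is a valid tree decomposition of width max|bag| − 1 = 4, and hence tw(G) ≤ 4.

Yes; width 4.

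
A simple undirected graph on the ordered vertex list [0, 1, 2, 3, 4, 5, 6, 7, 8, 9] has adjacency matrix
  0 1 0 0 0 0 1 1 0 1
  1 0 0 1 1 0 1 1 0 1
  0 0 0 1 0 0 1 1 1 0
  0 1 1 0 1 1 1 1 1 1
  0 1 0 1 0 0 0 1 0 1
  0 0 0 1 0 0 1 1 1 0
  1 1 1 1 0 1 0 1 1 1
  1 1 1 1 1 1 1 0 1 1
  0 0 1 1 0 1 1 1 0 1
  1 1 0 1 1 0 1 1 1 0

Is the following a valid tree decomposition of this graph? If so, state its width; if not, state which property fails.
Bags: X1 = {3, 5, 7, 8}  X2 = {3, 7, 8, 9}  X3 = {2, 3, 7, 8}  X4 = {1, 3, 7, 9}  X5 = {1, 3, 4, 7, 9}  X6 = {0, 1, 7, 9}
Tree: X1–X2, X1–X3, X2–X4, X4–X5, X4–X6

A tree decomposition must satisfy three properties: every vertex lies in some bag; for every edge, both endpoints lie together in some bag; and for every vertex, the bags containing it form a connected subtree. Here vertex 6 appears in no bag, so the decomposition is invalid.

No — vertex 6 appears in no bag.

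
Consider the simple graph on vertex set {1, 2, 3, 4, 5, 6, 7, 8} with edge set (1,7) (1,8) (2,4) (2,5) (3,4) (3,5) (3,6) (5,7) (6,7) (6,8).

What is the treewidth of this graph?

A width-2 tree decomposition is:
Bags: B1 = {2, 3, 4}  B2 = {2, 3, 5}  B3 = {3, 5, 6}  B4 = {5, 6, 7}  B5 = {6, 7, 8}  B6 = {1, 7, 8}
Tree: B1–B2, B2–B3, B3–B4, B4–B5, B5–B6
Every bag has size at most 3, so the width is 3 − 1 = 2 and tw(G) ≤ 2. For the lower bound, G contains the cycle 4–2–5–3–4, so G is not a forest; only forests have treewidth ≤ 1, hence tw(G) ≥ 2. Hence tw(G) = 2 exactly.

2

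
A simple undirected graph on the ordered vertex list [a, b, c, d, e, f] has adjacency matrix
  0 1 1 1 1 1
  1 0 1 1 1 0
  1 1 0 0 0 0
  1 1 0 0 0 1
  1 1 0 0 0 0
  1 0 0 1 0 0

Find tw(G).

2

A width-2 tree decomposition is:
Bags: B1 = {a, b, c}  B2 = {a, b, d}  B3 = {a, b, e}  B4 = {a, d, f}
Tree: B1–B2, B2–B3, B2–B4
Every bag has size at most 3, so the width is 3 − 1 = 2 and tw(G) ≤ 2. For the lower bound, the 3 vertices {a, d, f} are pairwise adjacent, and any tree decomposition puts a clique entirely inside one bag — forcing width ≥ 2. Therefore the treewidth is 2.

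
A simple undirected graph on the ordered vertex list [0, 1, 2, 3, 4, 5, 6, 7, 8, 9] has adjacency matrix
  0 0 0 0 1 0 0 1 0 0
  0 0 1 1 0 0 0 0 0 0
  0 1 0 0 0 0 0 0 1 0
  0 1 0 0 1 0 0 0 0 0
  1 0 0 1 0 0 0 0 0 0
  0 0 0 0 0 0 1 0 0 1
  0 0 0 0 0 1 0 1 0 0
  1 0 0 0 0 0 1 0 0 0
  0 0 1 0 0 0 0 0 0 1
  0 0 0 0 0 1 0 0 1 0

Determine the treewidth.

2

A width-2 tree decomposition is:
Bags: B1 = {5, 8, 9}  B2 = {5, 6, 8}  B3 = {6, 7, 8}  B4 = {0, 7, 8}  B5 = {0, 4, 8}  B6 = {3, 4, 8}  B7 = {1, 3, 8}  B8 = {1, 2, 8}
Tree: B1–B2, B2–B3, B3–B4, B4–B5, B5–B6, B6–B7, B7–B8
The largest bag has 3 vertices, giving width 2; this decomposition certifies tw(G) ≤ 2. Since 8–9–5–6–7–0–4–3–1–2–8 is a cycle in G, G is not acyclic. Forests are exactly the graphs of treewidth ≤ 1, so tw(G) ≥ 2. Therefore the treewidth is 2.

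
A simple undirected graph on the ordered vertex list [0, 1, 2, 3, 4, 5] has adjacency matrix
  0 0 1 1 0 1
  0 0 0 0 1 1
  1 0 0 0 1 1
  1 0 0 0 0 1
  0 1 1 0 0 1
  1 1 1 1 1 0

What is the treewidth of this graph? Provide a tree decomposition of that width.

Treewidth 2.
One such decomposition:
Bags: B1 = {2, 4, 5}  B2 = {0, 2, 5}  B3 = {1, 4, 5}  B4 = {0, 3, 5}
Tree: B1–B2, B1–B3, B2–B4

The largest bag has 3 vertices, giving width 2; this decomposition certifies tw(G) ≤ 2. Conversely, {0, 2, 5} is a clique of size 3, and the vertices of any clique must share a bag in every tree decomposition; so some bag has ≥ 3 vertices and tw(G) ≥ 2. Therefore the treewidth is 2.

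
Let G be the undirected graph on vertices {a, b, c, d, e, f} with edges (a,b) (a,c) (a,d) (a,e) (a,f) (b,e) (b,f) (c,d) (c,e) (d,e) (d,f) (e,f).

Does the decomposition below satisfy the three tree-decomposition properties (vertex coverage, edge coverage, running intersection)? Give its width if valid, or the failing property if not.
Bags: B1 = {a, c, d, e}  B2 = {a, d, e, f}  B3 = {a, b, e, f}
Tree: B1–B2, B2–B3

Every vertex of G appears in some bag (union = {a, b, c, d, e, f}); every edge is covered by a bag; and for each vertex v the set of bags containing v is connected in the bag tree. The decomposition is therefore valid. The largest bag has 4 vertices, so the width is 3.

Yes; width 3.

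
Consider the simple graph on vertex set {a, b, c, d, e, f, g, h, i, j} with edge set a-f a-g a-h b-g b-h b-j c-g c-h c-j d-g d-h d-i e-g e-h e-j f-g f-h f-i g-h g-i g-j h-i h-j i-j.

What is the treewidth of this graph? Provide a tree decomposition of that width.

Treewidth 3.
One such decomposition:
Bags: B1 = {b, g, h, j}  B2 = {c, g, h, j}  B3 = {g, h, i, j}  B4 = {f, g, h, i}  B5 = {d, g, h, i}  B6 = {a, f, g, h}  B7 = {e, g, h, j}
Tree: B1–B2, B2–B3, B3–B4, B3–B5, B4–B6, B1–B7

Each bag holds 4 vertices, so the decomposition has width 3, which upper-bounds the treewidth. On the other hand G contains the 4-clique {d, g, h, i}. A clique must lie in a single bag of any decomposition, so no decomposition can have width below 3. Combining the bounds, tw(G) = 3.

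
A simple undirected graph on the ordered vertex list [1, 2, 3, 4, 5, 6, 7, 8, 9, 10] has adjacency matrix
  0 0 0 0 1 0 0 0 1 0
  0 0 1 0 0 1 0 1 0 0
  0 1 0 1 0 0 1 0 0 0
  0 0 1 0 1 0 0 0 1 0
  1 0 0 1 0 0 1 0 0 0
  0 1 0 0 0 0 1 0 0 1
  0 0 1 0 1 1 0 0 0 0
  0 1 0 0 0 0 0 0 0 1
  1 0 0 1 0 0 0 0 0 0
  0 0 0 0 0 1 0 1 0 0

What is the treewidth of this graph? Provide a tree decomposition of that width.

Treewidth 2.
One optimal decomposition is:
Bags: B1 = {6, 8, 10}  B2 = {2, 6, 8}  B3 = {2, 6, 7}  B4 = {2, 3, 7}  B5 = {3, 5, 7}  B6 = {3, 4, 5}  B7 = {1, 4, 5}  B8 = {1, 4, 9}
Tree: B1–B2, B2–B3, B3–B4, B4–B5, B5–B6, B6–B7, B7–B8

The largest bag has 3 vertices, giving width 2; this decomposition certifies tw(G) ≤ 2. The edges 10–8–2–6–10 form a cycle, so G is not a tree and its treewidth is at least 2. The upper and lower bounds meet at 2, so that is the treewidth.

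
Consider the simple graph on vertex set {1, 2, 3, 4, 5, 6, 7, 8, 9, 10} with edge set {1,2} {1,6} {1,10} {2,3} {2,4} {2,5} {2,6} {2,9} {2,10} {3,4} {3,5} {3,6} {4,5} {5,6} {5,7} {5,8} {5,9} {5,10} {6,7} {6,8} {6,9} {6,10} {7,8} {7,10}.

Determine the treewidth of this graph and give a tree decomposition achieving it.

The largest bag has 4 vertices, giving width 3; this decomposition certifies tw(G) ≤ 3. Conversely, {1, 2, 6, 10} is a clique of size 4, and the vertices of any clique must share a bag in every tree decomposition; so some bag has ≥ 4 vertices and tw(G) ≥ 3. Therefore the treewidth is 3.

Treewidth 3.
Bags: B1 = {2, 5, 6, 10}  B2 = {2, 5, 6, 9}  B3 = {2, 3, 5, 6}  B4 = {2, 3, 4, 5}  B5 = {5, 6, 7, 10}  B6 = {5, 6, 7, 8}  B7 = {1, 2, 6, 10}
Tree: B1–B2, B1–B3, B3–B4, B1–B5, B5–B6, B1–B7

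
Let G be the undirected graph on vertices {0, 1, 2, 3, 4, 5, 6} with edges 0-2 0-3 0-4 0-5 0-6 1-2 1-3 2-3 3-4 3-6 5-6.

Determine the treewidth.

2

A width-2 tree decomposition is:
Bags: B1 = {0, 3, 4}  B2 = {0, 3, 6}  B3 = {0, 5, 6}  B4 = {0, 2, 3}  B5 = {1, 2, 3}
Tree: B1–B2, B2–B3, B1–B4, B4–B5
The largest bag has 3 vertices, giving width 2; this decomposition certifies tw(G) ≤ 2. For the lower bound, the 3 vertices {0, 2, 3} are pairwise adjacent, and any tree decomposition puts a clique entirely inside one bag — forcing width ≥ 2. Hence tw(G) = 2 exactly.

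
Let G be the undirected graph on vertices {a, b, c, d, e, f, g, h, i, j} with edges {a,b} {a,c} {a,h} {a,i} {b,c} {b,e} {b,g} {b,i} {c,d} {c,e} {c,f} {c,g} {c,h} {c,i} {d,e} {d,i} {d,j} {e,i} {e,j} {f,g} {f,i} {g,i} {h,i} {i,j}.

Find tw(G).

A width-3 tree decomposition is:
Bags: B1 = {b, c, g, i}  B2 = {c, f, g, i}  B3 = {b, c, e, i}  B4 = {a, b, c, i}  B5 = {c, d, e, i}  B6 = {d, e, i, j}  B7 = {a, c, h, i}
Tree: B1–B2, B1–B3, B3–B4, B3–B5, B5–B6, B4–B7
The largest bag has 4 vertices, giving width 3; this decomposition certifies tw(G) ≤ 3. For the lower bound, the 4 vertices {d, e, i, j} are pairwise adjacent, and any tree decomposition puts a clique entirely inside one bag — forcing width ≥ 3. Therefore the treewidth is 3.

3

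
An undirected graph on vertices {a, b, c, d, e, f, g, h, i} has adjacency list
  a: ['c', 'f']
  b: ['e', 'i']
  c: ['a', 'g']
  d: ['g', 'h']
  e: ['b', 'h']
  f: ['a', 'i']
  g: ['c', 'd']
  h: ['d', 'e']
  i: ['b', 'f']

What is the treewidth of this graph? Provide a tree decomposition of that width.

Each bag holds 3 vertices, so the decomposition has width 2, which upper-bounds the treewidth. The edges d–g–c–a–f–i–b–e–h–d form a cycle, so G is not a tree and its treewidth is at least 2. Hence tw(G) = 2 exactly.

Treewidth 2.
One such decomposition:
Bags: B1 = {c, d, g}  B2 = {a, c, d}  B3 = {a, d, f}  B4 = {d, f, i}  B5 = {b, d, i}  B6 = {b, d, e}  B7 = {d, e, h}
Tree: B1–B2, B2–B3, B3–B4, B4–B5, B5–B6, B6–B7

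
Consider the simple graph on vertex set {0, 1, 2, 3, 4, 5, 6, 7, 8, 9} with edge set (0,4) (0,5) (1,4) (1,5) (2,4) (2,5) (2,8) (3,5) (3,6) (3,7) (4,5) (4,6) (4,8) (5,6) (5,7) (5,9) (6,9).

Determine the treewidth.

2

A width-2 tree decomposition is:
Bags: B1 = {2, 4, 8}  B2 = {2, 4, 5}  B3 = {0, 4, 5}  B4 = {4, 5, 6}  B5 = {1, 4, 5}  B6 = {3, 5, 6}  B7 = {3, 5, 7}  B8 = {5, 6, 9}
Tree: B1–B2, B2–B3, B3–B4, B3–B5, B4–B6, B6–B7, B4–B8
Each bag holds 3 vertices, so the decomposition has width 2, which upper-bounds the treewidth. For the lower bound, the 3 vertices {2, 4, 8} are pairwise adjacent, and any tree decomposition puts a clique entirely inside one bag — forcing width ≥ 2. Hence tw(G) = 2 exactly.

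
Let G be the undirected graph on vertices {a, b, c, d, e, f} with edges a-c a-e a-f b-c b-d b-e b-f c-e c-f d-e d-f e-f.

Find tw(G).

A width-3 tree decomposition is:
Bags: B1 = {a, c, e, f}  B2 = {b, c, e, f}  B3 = {b, d, e, f}
Tree: B1–B2, B2–B3
The largest bag has 4 vertices, giving width 3; this decomposition certifies tw(G) ≤ 3. On the other hand G contains the 4-clique {b, d, e, f}. A clique must lie in a single bag of any decomposition, so no decomposition can have width below 3. The upper and lower bounds meet at 3, so that is the treewidth.

3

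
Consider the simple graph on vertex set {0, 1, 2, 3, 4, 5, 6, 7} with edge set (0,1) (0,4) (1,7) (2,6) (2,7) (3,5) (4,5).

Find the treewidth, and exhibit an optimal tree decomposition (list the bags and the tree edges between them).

Each bag holds 2 vertices, so the decomposition has width 1, which upper-bounds the treewidth. Any graph with an edge has treewidth ≥ 1, and G has the edge 6–2. Combining the bounds, tw(G) = 1.

Treewidth 1.
Bags: B1 = {2, 6}  B2 = {2, 7}  B3 = {1, 7}  B4 = {0, 1}  B5 = {0, 4}  B6 = {4, 5}  B7 = {3, 5}
Tree: B1–B2, B2–B3, B3–B4, B4–B5, B5–B6, B6–B7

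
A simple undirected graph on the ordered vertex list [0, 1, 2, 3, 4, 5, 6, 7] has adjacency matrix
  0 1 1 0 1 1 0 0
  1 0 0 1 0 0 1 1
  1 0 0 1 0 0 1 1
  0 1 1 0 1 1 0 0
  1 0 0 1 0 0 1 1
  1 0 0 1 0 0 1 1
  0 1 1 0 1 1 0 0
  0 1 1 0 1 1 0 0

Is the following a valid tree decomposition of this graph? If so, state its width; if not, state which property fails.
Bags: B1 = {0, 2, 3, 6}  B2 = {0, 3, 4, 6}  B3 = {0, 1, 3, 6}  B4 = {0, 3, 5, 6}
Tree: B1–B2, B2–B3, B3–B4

No — vertex 7 appears in no bag.

A tree decomposition must satisfy three properties: every vertex lies in some bag; for every edge, both endpoints lie together in some bag; and for every vertex, the bags containing it form a connected subtree. Here vertex 7 appears in no bag, so the decomposition is invalid.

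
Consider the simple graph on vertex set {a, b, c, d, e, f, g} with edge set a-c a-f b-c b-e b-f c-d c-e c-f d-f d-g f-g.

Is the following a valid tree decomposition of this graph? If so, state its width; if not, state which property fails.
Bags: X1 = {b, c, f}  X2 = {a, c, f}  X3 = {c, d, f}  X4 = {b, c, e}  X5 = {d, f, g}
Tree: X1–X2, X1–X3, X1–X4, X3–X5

Yes; width 2.

Checking the three conditions: (i) the bags cover all of {a, b, c, d, e, f, g}; (ii) for each edge, some bag contains both endpoints; (iii) the bags containing any fixed vertex form a subtree. All hold, so the decomposition is valid with width 3 − 1 = 2.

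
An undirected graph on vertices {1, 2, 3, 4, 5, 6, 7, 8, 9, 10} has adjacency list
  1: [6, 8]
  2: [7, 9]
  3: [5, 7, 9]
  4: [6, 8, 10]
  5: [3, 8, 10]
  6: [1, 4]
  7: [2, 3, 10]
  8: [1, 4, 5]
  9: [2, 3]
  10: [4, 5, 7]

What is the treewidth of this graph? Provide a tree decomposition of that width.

Treewidth 2.
Bags: B1 = {2, 3, 9}  B2 = {2, 3, 7}  B3 = {3, 5, 7}  B4 = {5, 7, 10}  B5 = {5, 8, 10}  B6 = {4, 8, 10}  B7 = {1, 4, 8}  B8 = {1, 4, 6}
Tree: B1–B2, B2–B3, B3–B4, B4–B5, B5–B6, B6–B7, B7–B8

Each bag holds 3 vertices, so the decomposition has width 2, which upper-bounds the treewidth. Since 9–2–7–3–9 is a cycle in G, G is not acyclic. Forests are exactly the graphs of treewidth ≤ 1, so tw(G) ≥ 2. Therefore the treewidth is 2.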